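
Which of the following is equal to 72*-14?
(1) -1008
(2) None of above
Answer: 1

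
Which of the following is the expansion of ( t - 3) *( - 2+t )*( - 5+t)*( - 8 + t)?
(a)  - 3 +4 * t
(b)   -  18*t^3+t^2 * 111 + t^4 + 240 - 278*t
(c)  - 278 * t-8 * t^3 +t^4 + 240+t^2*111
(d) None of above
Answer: b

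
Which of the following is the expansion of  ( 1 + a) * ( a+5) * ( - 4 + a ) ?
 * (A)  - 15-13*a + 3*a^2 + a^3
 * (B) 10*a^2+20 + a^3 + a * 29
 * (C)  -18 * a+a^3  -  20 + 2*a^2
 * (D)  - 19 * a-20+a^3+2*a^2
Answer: D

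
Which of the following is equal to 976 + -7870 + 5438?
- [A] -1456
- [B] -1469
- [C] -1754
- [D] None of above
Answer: A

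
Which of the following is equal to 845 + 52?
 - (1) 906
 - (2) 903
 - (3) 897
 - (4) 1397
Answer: 3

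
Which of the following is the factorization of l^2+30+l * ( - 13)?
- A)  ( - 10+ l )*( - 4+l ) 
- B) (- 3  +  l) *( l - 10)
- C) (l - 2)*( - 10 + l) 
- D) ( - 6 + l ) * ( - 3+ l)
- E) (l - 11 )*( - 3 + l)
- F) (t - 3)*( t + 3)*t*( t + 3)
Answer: B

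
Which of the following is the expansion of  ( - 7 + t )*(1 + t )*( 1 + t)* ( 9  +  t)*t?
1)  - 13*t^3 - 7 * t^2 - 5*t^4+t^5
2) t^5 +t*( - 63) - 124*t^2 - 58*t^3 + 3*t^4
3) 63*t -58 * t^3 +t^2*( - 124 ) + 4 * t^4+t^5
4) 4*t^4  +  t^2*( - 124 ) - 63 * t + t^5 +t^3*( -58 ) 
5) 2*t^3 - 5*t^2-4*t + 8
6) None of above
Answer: 4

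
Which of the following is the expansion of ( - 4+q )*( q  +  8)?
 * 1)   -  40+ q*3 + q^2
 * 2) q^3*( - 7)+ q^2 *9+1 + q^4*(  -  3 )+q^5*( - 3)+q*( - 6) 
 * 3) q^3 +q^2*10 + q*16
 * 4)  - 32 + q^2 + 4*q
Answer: 4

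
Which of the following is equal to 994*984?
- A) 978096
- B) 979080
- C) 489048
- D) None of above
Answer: A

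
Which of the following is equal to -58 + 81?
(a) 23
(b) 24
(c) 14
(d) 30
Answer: a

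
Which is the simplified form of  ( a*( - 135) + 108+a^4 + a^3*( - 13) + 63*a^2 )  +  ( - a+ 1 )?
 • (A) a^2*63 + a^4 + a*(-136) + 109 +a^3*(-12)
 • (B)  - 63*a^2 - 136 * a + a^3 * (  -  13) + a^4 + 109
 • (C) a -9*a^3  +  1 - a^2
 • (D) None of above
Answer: D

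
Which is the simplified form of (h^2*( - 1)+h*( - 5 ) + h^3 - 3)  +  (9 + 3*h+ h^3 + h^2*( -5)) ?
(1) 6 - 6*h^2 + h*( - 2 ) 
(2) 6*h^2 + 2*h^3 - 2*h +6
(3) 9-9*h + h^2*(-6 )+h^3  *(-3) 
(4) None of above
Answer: 4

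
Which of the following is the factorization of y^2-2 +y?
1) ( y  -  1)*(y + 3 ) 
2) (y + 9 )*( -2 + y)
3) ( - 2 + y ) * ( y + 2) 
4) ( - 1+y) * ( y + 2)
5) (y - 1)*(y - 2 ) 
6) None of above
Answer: 4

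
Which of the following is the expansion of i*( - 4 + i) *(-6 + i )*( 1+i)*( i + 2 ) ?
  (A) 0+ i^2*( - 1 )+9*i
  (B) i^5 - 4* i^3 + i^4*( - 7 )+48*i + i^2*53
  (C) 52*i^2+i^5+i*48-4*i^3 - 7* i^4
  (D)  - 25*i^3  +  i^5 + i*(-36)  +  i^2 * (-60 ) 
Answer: C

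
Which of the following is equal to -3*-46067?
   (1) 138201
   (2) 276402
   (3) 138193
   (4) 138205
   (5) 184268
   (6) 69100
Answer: 1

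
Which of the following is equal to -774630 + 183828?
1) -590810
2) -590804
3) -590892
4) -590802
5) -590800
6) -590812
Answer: 4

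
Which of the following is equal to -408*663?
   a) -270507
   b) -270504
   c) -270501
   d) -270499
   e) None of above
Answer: b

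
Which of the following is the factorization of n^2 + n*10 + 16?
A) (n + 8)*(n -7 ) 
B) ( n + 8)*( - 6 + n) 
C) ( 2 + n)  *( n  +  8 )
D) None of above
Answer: C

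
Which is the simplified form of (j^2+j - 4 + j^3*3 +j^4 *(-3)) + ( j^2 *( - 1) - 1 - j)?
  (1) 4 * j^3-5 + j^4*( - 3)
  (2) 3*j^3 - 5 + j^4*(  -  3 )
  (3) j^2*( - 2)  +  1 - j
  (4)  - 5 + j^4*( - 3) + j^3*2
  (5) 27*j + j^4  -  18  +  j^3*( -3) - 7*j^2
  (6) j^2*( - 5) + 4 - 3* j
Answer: 2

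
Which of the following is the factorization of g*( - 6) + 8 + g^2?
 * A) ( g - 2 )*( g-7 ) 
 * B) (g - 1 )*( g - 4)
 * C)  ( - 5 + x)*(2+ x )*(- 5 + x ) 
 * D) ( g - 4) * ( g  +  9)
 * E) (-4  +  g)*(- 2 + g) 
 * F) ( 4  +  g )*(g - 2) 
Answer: E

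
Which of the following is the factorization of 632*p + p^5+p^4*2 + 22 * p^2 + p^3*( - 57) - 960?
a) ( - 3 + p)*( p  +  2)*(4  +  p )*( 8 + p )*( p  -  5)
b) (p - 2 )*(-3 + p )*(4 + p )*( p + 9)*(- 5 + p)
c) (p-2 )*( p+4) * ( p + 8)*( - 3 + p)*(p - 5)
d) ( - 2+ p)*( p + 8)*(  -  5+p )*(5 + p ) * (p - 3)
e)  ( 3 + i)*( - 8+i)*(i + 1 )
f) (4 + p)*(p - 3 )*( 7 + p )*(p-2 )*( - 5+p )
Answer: c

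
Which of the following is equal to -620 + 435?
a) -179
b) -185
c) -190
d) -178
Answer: b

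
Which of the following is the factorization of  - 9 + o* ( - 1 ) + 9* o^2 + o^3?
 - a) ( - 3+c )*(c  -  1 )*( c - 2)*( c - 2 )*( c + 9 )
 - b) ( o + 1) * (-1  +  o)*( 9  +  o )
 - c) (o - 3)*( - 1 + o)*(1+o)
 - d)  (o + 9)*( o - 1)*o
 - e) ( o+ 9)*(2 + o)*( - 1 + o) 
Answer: b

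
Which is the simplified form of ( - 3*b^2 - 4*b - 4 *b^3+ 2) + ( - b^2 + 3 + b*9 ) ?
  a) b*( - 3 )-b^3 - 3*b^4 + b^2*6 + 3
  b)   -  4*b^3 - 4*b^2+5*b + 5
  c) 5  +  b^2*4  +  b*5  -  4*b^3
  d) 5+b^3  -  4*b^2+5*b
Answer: b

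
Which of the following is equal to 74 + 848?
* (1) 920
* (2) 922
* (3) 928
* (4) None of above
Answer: 2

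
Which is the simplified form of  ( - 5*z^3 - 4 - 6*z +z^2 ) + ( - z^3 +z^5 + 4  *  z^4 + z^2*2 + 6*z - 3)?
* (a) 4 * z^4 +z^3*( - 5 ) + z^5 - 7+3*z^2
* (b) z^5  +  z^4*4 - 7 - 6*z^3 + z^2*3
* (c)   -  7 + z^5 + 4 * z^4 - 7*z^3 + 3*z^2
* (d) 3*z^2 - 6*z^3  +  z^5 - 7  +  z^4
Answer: b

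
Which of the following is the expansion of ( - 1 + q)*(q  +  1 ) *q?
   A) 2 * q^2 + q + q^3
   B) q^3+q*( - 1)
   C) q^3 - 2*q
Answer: B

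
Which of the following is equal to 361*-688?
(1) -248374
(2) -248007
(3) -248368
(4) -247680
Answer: 3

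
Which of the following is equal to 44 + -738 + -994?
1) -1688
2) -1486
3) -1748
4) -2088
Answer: 1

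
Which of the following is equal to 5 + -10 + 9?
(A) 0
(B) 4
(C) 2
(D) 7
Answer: B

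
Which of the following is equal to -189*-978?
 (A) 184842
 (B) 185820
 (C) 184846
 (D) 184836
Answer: A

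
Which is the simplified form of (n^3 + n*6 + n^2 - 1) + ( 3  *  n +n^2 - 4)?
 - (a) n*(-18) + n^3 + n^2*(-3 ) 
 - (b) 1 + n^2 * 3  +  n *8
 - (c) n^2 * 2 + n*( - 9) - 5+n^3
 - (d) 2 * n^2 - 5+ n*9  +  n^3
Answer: d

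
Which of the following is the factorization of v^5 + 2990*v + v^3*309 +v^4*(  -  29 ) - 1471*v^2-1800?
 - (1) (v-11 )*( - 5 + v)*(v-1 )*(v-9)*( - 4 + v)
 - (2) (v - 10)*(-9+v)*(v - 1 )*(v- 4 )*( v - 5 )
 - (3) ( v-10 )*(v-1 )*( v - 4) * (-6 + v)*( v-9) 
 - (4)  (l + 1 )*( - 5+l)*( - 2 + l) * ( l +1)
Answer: 2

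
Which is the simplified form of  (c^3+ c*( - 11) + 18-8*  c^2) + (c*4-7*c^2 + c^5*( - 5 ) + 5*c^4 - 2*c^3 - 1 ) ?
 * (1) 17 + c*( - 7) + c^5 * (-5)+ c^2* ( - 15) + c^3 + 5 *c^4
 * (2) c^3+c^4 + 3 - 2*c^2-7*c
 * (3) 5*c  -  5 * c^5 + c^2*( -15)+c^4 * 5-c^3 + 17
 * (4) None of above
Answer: 4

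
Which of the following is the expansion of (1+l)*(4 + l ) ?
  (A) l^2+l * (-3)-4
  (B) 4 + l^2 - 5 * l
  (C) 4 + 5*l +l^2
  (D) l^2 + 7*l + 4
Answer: C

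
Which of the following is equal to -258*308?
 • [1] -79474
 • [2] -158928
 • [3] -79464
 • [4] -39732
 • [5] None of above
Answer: 3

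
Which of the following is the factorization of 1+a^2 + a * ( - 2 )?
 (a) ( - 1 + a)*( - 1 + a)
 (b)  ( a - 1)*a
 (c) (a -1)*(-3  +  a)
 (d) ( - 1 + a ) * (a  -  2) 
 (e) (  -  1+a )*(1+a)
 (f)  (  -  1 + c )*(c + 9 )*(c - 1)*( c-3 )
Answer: a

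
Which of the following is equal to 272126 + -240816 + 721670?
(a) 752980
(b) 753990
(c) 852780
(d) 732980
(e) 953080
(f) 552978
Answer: a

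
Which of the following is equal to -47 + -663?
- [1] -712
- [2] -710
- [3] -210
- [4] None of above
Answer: 2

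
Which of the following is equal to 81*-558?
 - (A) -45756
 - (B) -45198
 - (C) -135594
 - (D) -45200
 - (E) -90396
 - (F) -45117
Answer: B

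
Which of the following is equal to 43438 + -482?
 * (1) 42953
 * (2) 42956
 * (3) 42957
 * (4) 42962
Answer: 2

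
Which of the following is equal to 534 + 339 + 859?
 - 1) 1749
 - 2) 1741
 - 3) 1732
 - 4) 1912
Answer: 3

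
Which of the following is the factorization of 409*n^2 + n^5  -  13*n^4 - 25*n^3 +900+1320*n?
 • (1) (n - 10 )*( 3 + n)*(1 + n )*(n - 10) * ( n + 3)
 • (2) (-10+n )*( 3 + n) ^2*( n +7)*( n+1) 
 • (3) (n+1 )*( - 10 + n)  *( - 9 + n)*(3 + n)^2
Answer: 1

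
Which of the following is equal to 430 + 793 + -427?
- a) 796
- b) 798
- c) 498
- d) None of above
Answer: a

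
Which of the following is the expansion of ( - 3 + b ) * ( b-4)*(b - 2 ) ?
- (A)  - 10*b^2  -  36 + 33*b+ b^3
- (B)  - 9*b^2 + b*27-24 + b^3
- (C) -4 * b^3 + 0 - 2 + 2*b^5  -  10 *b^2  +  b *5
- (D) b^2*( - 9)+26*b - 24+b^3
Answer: D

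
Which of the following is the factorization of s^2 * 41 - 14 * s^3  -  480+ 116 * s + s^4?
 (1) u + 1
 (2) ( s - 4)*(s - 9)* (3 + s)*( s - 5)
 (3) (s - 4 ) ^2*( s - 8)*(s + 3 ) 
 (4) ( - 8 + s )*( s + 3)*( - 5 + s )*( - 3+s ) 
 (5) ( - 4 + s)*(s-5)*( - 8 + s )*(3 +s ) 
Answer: 5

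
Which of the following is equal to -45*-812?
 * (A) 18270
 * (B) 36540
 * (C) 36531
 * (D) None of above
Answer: B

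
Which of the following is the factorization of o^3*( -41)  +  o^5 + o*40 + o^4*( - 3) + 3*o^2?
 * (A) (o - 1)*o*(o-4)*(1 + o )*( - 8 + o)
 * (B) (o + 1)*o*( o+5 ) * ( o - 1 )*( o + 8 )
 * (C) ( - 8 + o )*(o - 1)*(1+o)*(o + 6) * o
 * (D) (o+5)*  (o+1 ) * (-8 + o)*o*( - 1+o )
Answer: D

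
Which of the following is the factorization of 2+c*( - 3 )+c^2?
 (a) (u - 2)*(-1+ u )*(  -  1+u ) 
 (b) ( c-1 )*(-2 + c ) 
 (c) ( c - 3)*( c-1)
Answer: b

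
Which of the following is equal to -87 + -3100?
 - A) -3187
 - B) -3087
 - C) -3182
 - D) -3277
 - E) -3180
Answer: A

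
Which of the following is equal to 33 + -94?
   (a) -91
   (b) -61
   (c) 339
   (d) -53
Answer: b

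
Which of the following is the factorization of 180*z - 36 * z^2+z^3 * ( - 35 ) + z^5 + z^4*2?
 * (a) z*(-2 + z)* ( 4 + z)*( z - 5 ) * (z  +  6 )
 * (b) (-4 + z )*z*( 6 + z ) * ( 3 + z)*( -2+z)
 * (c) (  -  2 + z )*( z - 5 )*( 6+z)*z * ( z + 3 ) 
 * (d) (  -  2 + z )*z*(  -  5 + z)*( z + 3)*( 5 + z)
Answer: c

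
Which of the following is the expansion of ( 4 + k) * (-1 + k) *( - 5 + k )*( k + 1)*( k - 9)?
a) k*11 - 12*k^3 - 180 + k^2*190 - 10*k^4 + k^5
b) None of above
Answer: a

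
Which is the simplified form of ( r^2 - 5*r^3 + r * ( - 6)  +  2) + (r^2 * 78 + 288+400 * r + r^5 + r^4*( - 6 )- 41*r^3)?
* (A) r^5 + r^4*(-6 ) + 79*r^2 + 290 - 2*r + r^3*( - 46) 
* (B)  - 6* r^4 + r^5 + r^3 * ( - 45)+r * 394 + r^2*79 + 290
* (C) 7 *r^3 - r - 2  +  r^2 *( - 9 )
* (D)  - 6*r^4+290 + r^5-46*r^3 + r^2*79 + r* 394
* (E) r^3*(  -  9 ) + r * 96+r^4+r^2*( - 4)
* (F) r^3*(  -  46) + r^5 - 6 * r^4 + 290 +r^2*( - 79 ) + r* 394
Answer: D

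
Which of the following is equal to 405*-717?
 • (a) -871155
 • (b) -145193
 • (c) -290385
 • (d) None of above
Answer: c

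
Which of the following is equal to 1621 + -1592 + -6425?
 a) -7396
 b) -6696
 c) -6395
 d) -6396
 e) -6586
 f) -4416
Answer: d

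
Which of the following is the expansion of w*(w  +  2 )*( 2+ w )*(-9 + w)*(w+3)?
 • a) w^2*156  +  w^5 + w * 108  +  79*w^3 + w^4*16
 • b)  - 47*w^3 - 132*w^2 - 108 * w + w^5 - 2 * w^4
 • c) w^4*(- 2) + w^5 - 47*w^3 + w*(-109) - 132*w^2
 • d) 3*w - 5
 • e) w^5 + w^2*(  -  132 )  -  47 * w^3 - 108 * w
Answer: b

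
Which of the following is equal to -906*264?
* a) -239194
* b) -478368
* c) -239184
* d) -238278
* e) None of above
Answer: c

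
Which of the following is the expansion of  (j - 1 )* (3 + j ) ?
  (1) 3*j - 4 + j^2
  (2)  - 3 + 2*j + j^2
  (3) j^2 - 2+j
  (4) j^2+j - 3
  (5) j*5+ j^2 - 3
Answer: 2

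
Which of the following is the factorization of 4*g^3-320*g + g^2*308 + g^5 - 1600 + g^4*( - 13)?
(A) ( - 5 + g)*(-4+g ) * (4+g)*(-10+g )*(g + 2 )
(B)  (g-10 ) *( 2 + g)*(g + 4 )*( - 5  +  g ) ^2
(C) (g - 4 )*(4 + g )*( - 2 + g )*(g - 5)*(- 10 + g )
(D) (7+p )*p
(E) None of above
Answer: A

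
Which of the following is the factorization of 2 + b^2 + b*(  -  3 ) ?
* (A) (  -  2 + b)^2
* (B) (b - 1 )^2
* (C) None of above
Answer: C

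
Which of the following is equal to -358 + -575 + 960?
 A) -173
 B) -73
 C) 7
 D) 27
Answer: D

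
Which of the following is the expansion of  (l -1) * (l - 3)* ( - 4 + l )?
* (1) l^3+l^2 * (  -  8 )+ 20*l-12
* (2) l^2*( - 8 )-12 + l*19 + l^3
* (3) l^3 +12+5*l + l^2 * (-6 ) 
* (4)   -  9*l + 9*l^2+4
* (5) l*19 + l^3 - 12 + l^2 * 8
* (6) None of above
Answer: 2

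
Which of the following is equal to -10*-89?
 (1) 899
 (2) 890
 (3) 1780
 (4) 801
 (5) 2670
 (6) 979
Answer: 2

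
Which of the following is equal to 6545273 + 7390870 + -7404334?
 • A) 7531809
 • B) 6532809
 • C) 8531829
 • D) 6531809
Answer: D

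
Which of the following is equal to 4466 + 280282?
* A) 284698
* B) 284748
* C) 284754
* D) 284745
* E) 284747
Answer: B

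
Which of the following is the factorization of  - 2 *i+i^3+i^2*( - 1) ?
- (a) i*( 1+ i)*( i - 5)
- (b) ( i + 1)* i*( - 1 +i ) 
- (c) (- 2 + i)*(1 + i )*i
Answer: c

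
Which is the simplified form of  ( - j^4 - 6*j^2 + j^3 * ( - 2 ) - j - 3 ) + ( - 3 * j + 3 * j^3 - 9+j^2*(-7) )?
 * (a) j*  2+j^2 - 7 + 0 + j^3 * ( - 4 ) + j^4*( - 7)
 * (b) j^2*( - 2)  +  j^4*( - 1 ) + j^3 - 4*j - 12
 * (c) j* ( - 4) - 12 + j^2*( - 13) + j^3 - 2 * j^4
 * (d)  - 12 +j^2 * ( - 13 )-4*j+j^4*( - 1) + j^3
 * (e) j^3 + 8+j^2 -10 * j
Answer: d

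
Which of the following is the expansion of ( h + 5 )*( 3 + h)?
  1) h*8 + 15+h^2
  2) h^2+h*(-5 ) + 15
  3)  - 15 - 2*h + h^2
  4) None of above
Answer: 1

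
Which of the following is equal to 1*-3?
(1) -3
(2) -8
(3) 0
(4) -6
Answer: 1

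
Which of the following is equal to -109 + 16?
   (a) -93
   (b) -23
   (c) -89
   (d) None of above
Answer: a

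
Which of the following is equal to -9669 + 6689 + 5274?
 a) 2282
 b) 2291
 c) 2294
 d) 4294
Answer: c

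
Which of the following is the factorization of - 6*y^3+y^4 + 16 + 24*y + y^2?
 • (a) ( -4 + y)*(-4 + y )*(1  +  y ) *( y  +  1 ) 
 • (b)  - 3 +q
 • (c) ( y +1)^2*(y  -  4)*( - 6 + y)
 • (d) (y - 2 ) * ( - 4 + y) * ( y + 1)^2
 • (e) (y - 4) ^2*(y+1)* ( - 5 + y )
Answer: a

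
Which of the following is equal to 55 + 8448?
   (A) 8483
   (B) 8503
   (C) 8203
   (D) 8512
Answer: B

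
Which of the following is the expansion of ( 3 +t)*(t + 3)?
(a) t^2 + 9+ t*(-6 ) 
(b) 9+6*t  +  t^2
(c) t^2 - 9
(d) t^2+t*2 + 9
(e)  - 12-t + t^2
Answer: b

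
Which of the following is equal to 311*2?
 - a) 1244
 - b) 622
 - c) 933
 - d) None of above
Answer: b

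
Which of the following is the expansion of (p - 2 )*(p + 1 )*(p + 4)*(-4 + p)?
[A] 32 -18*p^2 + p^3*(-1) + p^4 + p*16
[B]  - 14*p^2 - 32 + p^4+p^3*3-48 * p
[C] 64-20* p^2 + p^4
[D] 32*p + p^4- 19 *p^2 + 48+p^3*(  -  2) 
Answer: A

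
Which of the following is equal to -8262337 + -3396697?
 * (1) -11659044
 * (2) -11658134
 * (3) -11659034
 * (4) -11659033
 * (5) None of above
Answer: 3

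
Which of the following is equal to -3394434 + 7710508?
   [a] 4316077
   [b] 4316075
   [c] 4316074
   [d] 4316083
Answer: c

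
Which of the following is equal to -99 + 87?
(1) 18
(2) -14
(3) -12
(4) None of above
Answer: 3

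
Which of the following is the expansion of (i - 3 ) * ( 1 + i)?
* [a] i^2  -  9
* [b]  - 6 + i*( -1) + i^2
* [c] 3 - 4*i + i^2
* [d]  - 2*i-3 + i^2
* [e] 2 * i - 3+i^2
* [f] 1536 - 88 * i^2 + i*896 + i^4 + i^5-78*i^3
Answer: d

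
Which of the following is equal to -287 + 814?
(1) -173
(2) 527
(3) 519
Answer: 2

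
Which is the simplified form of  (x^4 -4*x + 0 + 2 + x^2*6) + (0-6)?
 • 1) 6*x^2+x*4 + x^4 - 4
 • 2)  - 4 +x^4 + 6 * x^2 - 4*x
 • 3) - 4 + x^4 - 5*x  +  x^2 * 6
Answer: 2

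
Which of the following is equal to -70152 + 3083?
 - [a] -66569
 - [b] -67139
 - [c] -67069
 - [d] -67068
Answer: c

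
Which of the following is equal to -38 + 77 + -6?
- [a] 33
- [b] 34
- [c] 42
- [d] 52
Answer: a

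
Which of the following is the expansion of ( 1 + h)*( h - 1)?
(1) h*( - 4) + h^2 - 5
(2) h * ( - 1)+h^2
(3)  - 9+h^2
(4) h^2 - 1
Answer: 4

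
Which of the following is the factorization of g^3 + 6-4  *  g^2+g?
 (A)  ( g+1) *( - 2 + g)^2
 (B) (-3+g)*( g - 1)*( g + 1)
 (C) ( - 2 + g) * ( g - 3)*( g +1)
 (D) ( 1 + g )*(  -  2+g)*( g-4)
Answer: C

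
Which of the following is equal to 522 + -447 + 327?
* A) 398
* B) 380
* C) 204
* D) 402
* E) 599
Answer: D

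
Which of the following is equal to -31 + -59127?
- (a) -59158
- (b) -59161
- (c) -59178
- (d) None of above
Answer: a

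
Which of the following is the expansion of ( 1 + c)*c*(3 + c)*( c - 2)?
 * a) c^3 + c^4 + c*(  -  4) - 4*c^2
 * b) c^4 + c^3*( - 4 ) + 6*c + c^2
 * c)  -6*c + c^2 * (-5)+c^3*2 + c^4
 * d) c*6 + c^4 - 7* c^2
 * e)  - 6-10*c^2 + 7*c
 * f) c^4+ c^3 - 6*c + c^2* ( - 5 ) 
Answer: c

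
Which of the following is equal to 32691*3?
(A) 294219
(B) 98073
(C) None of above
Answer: B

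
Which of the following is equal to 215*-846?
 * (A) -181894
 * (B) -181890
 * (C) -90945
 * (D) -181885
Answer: B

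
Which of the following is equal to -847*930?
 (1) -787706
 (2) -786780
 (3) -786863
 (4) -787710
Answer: 4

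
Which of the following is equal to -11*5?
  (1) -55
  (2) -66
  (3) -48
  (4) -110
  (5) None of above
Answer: 1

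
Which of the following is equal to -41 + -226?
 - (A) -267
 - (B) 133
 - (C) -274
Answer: A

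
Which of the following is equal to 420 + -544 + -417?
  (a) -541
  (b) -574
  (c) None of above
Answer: a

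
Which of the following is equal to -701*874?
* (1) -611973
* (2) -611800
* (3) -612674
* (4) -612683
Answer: 3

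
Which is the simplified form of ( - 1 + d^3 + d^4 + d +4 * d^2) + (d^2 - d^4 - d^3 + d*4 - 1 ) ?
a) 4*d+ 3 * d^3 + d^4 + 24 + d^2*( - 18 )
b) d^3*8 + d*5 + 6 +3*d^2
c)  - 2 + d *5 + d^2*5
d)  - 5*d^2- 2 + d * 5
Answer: c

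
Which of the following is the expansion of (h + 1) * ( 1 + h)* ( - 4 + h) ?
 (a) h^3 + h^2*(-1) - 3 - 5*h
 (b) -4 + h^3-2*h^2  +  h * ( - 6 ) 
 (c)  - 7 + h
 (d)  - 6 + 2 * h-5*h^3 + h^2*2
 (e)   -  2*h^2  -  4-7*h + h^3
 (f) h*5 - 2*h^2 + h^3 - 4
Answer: e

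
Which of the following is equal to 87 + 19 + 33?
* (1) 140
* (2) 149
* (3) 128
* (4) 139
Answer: 4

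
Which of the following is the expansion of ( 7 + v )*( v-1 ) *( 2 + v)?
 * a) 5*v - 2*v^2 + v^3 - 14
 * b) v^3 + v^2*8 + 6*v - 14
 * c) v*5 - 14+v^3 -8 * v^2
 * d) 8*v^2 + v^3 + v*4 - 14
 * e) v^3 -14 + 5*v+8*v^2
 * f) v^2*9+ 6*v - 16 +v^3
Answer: e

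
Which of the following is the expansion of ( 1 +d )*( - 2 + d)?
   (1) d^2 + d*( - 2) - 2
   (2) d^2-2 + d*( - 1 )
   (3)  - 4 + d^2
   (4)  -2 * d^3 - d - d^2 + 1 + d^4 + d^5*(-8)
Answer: 2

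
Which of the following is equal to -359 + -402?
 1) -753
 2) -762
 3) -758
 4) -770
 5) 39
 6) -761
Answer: 6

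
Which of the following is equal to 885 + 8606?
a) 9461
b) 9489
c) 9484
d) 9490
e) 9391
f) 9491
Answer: f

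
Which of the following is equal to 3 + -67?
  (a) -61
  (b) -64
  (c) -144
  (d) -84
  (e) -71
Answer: b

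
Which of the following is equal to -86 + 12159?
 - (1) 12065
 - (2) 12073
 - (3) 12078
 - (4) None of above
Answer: 2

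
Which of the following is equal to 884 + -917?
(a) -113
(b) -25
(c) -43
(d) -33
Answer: d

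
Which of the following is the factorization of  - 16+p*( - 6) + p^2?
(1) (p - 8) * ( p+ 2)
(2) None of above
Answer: 1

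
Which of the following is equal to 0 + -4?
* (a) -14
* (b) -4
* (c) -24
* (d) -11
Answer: b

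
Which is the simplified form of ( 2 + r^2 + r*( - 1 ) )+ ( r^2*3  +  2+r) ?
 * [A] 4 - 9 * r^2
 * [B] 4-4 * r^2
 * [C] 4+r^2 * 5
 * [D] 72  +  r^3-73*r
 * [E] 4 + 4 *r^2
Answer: E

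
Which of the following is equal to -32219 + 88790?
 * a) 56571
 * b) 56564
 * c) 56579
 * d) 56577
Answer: a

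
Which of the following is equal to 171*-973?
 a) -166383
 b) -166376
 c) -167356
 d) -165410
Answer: a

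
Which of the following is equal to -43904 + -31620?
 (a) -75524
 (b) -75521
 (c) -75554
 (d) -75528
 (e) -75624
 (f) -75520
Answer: a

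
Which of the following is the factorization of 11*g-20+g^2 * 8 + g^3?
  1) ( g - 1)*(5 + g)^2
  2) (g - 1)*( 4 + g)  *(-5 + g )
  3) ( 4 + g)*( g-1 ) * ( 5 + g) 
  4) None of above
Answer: 3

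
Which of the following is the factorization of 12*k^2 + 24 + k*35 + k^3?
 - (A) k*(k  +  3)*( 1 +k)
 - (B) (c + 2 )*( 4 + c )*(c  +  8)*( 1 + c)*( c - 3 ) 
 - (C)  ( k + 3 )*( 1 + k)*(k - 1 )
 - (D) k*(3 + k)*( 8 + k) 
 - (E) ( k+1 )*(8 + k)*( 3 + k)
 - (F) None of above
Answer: E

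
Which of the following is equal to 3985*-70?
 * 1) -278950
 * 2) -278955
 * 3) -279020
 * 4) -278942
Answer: 1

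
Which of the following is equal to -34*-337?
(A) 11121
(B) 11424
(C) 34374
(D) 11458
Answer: D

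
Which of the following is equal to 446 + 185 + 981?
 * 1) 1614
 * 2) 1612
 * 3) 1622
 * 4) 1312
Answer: 2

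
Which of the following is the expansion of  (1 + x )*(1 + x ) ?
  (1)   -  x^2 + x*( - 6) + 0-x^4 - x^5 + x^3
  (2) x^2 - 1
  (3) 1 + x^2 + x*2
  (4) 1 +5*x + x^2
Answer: 3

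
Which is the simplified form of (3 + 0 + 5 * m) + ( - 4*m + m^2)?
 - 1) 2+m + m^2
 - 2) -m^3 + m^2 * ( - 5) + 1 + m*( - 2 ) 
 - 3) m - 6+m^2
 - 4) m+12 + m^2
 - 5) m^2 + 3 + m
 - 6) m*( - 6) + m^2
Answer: 5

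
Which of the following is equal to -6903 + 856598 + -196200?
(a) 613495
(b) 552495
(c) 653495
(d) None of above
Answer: c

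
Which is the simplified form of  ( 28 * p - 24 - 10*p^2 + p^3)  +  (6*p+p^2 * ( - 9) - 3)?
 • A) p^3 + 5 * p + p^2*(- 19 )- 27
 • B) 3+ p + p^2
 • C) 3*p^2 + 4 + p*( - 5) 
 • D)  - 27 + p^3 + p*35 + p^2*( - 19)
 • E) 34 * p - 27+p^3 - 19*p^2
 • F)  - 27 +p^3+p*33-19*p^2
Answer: E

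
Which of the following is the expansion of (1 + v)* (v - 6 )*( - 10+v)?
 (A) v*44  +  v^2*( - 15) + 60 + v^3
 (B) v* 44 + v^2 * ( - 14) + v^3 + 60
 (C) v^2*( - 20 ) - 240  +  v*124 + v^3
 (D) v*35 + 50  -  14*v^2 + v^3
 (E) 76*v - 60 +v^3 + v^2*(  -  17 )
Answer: A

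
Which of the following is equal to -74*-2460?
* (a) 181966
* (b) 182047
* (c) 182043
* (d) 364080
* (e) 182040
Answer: e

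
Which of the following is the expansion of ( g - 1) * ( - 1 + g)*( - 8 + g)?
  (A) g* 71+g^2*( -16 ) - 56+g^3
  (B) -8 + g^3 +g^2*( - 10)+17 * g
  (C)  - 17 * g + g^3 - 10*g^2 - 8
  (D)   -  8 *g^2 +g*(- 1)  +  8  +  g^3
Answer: B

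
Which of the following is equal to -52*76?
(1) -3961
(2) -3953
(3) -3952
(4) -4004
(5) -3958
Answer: 3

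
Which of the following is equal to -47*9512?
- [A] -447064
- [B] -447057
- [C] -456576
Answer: A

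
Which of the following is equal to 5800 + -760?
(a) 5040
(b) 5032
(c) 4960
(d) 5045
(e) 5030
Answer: a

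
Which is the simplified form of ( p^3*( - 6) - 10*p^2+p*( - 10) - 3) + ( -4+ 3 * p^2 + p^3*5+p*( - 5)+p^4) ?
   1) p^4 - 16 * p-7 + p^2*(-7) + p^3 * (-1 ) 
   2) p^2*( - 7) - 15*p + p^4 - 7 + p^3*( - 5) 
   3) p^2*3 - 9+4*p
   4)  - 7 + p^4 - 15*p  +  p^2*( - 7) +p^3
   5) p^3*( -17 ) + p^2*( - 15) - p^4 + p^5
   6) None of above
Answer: 6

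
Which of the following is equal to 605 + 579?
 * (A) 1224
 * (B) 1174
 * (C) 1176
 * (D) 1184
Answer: D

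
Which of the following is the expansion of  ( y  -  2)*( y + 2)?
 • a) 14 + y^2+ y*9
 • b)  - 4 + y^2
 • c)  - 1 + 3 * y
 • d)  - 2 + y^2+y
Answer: b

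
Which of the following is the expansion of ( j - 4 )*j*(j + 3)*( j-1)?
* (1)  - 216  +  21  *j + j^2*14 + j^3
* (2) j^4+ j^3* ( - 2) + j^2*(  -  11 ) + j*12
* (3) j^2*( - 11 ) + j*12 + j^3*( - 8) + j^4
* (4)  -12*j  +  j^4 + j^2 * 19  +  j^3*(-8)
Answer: 2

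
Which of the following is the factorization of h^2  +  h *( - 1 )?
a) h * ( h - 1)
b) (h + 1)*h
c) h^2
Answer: a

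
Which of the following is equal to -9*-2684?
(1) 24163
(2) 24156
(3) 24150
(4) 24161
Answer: 2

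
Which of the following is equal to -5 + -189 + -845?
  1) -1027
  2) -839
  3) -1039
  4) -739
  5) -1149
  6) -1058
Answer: 3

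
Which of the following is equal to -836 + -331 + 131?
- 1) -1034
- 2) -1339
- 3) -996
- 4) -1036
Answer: 4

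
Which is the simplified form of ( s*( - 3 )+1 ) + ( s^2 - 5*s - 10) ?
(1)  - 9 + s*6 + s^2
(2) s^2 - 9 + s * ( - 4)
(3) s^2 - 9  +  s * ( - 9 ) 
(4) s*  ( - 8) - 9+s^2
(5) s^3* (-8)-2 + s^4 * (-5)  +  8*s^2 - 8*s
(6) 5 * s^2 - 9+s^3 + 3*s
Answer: 4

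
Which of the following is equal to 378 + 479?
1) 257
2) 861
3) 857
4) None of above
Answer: 3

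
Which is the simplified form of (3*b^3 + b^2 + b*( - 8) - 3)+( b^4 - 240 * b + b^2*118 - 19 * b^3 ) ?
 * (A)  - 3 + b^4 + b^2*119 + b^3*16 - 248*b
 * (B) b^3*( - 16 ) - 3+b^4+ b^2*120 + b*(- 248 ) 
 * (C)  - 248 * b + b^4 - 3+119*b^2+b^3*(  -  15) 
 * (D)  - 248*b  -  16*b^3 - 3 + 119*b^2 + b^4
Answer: D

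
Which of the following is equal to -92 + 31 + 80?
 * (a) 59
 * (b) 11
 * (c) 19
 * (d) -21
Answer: c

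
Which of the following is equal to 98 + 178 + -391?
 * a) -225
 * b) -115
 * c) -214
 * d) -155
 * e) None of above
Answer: b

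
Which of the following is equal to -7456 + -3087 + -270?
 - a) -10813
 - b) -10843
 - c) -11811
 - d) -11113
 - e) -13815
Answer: a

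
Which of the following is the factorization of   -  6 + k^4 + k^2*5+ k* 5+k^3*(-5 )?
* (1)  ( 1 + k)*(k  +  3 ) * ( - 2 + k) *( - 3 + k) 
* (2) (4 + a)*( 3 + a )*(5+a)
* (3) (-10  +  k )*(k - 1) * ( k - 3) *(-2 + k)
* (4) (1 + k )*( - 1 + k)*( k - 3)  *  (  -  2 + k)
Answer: 4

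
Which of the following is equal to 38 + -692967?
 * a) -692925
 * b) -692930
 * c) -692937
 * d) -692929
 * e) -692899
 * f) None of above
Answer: d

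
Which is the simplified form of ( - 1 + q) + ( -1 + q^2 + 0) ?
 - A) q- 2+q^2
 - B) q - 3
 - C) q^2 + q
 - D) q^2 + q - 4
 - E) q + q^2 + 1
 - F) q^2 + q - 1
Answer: A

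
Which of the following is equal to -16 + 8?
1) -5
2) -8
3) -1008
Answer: 2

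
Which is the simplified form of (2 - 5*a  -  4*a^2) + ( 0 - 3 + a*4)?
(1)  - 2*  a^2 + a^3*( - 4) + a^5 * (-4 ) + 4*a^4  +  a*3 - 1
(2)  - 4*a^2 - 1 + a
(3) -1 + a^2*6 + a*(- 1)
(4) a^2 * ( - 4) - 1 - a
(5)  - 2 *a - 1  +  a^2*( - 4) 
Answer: 4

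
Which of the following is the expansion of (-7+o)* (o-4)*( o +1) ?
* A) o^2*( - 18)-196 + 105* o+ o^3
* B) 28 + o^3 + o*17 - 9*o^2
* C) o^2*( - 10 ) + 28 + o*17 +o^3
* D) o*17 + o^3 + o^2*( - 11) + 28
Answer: C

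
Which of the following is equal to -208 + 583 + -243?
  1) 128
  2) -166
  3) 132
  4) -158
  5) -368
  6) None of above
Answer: 3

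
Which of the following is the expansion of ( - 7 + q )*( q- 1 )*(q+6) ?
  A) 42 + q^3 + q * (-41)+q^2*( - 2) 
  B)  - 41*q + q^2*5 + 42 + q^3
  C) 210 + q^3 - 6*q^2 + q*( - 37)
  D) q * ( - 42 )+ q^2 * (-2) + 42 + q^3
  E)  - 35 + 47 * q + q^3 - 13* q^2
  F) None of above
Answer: A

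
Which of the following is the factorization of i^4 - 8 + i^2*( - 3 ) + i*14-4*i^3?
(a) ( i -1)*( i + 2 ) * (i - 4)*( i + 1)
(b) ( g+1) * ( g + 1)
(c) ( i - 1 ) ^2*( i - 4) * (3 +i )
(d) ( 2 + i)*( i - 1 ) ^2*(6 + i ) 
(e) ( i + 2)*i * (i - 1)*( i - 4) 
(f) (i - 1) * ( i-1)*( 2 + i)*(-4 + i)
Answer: f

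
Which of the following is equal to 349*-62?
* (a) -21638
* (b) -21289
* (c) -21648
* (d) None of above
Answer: a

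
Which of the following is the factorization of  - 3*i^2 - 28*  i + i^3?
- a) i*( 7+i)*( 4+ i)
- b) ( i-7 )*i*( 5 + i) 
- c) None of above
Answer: c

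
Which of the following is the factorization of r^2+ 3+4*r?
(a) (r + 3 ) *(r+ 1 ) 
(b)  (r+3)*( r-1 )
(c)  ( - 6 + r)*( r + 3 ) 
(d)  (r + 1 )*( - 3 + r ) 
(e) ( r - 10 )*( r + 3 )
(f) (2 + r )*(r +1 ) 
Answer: a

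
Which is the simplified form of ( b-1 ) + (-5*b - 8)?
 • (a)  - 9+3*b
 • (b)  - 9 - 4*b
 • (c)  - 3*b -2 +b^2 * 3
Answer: b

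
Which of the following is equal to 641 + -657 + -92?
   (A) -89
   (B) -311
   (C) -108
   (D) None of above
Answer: C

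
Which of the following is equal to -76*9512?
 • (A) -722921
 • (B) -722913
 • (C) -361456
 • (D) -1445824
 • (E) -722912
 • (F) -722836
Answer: E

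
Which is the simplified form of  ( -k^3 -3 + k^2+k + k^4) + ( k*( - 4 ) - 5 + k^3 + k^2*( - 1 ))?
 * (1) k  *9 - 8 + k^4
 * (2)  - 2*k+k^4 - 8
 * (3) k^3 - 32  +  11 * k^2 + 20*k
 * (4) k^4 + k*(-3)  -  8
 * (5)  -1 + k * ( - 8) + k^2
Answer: 4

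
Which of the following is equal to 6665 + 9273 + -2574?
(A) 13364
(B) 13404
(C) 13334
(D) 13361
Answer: A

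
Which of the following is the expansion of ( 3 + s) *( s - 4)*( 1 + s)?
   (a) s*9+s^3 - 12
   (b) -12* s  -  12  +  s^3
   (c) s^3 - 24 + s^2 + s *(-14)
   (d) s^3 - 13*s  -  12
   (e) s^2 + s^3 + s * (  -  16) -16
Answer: d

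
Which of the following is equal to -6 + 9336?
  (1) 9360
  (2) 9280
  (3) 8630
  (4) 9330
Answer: 4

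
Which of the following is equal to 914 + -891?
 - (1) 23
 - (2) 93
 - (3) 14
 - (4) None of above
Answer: 1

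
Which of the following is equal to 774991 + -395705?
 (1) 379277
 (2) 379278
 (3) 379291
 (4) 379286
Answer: 4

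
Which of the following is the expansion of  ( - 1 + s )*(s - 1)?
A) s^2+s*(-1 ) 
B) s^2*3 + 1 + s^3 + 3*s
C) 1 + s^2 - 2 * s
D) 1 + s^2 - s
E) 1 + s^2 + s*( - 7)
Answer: C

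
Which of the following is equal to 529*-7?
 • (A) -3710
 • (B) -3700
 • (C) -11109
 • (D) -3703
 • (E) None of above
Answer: D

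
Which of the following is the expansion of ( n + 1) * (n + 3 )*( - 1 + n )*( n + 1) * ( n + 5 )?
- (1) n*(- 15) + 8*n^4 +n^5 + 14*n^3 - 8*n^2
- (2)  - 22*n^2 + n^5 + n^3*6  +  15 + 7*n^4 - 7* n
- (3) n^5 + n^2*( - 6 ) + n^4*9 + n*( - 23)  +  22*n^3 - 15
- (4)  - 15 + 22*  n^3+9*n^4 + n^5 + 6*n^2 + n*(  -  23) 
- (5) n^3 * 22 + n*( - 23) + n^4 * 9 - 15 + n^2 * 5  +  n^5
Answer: 4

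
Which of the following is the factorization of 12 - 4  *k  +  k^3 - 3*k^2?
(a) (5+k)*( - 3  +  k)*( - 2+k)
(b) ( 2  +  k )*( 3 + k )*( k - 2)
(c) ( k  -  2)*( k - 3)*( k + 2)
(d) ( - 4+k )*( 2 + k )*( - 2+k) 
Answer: c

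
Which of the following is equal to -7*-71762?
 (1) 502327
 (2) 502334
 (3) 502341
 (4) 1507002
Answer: 2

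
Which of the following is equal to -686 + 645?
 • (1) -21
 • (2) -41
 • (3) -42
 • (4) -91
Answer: 2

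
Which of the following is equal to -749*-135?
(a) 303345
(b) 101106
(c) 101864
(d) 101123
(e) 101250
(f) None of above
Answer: f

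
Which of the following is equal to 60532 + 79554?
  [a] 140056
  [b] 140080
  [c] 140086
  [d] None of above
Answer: c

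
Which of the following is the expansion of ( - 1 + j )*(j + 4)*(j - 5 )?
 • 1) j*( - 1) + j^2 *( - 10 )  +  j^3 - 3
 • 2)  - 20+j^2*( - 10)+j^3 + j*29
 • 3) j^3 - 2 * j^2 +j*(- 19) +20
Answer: 3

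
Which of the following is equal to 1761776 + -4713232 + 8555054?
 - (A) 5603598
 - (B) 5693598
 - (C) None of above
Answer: A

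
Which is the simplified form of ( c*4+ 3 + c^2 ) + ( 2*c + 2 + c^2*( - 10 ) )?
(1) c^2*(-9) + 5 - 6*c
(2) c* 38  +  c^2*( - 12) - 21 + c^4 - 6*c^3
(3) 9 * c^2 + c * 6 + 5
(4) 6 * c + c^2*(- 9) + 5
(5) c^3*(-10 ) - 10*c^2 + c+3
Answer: 4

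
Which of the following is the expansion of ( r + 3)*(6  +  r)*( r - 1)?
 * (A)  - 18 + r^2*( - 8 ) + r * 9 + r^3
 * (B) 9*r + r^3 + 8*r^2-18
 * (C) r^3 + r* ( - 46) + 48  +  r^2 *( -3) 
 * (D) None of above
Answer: B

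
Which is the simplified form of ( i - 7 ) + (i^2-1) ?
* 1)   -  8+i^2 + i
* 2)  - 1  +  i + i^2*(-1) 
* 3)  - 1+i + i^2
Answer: 1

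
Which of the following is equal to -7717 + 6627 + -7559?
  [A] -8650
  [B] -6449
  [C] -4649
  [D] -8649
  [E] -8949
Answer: D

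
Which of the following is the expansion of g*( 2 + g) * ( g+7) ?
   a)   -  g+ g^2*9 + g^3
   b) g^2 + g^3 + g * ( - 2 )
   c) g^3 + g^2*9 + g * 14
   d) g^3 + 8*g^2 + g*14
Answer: c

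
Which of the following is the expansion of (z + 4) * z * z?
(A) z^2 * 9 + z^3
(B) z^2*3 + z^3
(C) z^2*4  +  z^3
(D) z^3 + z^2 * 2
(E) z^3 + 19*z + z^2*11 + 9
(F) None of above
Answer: C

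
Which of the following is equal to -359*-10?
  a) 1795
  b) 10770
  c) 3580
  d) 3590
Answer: d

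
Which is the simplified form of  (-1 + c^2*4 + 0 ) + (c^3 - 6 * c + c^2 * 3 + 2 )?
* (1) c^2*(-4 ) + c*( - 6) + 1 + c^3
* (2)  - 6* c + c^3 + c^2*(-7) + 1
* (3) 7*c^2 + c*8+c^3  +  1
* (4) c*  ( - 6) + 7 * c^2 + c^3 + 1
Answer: 4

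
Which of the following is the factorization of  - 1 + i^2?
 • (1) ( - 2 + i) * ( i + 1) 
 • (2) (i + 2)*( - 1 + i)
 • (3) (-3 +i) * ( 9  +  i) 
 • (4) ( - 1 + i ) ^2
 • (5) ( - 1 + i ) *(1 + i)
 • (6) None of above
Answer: 5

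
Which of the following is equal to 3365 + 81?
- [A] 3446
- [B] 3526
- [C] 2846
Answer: A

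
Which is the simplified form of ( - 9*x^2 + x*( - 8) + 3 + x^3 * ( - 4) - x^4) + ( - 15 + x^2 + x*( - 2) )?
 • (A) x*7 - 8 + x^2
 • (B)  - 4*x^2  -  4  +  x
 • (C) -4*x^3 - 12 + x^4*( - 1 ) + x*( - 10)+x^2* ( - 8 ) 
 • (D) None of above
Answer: C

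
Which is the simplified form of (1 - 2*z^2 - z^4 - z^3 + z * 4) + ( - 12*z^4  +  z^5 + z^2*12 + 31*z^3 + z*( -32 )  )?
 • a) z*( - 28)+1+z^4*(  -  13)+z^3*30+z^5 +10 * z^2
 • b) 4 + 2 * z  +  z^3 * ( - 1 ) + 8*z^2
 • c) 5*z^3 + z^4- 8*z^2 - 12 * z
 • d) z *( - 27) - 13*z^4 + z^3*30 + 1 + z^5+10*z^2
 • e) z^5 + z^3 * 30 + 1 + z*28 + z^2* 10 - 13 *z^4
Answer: a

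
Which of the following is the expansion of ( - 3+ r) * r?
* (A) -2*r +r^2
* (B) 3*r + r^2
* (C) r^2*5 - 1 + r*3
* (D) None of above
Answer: D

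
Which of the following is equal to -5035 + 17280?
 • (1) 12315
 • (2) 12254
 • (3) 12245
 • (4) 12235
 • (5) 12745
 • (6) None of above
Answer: 3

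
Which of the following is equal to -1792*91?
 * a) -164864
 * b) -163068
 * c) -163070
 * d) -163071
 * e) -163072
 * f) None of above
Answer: e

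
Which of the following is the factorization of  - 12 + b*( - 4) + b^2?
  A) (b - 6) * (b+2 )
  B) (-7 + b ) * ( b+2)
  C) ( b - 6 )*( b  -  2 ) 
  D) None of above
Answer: A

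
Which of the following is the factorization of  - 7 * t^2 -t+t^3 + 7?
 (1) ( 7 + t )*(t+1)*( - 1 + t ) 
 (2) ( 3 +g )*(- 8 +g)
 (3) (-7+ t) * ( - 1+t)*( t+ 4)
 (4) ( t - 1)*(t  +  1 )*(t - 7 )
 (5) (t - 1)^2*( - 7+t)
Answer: 4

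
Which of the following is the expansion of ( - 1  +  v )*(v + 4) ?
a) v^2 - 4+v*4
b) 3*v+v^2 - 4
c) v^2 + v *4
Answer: b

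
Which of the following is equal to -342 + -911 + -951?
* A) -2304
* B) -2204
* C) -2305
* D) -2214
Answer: B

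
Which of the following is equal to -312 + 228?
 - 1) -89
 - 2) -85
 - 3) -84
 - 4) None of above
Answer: 3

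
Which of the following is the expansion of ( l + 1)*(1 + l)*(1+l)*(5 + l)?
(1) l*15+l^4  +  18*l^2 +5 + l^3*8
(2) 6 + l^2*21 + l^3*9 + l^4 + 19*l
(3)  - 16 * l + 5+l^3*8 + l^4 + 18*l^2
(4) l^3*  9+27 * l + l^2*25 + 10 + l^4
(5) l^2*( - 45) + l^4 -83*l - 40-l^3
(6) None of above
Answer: 6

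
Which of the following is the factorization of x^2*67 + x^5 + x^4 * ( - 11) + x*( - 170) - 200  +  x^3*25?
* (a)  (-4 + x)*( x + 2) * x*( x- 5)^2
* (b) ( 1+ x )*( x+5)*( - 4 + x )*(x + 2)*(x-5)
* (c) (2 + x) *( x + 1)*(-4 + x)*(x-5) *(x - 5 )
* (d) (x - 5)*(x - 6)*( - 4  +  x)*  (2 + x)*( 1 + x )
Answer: c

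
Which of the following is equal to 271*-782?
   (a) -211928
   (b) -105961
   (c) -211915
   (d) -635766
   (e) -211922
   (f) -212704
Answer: e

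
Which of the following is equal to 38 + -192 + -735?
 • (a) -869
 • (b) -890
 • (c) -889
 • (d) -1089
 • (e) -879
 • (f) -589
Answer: c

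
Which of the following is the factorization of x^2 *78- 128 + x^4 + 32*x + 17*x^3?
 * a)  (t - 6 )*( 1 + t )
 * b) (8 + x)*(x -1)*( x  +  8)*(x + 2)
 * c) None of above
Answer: b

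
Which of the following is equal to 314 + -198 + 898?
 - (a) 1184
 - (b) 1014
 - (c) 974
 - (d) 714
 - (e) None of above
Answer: b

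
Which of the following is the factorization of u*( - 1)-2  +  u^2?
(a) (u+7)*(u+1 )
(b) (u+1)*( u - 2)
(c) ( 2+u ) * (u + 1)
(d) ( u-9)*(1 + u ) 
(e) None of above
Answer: b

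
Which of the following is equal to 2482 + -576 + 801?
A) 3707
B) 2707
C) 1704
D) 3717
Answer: B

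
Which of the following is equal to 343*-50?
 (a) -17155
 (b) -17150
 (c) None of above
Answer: b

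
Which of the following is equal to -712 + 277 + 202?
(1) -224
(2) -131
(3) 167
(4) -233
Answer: 4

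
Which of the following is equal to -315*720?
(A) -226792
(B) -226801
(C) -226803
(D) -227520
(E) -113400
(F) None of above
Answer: F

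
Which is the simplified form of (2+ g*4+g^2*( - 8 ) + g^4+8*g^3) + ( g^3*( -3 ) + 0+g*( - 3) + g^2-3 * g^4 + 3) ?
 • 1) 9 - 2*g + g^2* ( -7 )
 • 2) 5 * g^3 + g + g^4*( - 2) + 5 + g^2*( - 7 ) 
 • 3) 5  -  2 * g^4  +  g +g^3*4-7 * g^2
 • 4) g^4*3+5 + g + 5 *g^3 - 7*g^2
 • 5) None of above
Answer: 2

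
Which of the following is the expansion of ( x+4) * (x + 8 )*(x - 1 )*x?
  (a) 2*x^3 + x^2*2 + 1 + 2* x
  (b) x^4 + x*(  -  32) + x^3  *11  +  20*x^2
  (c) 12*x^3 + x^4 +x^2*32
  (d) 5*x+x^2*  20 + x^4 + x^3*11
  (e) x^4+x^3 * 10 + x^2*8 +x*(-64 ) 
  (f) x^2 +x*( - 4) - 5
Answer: b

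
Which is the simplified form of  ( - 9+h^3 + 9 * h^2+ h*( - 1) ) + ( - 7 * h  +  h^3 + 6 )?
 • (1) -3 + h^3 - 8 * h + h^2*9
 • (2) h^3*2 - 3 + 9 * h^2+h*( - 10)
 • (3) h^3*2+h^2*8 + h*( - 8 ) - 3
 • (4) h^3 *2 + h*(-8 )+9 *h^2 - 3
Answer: 4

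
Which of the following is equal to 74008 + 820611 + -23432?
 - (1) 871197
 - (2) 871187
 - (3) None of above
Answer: 2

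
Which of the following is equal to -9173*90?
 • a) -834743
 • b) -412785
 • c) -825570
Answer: c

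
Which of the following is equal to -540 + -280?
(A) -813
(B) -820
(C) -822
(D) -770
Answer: B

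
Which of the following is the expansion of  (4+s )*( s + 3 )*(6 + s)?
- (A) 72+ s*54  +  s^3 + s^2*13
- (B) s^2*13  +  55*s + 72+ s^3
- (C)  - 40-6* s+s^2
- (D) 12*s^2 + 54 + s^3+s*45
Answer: A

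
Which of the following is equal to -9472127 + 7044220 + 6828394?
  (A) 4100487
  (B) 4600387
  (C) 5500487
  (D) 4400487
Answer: D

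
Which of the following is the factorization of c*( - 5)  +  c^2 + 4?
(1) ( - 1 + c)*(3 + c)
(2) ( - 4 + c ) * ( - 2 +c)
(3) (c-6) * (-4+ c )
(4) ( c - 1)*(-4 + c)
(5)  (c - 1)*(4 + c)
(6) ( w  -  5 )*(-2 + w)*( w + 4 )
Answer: 4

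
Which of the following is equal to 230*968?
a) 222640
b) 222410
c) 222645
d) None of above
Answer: a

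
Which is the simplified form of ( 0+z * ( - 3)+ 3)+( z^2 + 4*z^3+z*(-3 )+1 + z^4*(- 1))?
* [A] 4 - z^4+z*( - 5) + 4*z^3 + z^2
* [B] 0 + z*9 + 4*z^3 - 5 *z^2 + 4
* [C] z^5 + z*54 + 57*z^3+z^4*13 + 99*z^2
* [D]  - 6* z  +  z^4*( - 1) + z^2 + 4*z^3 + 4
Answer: D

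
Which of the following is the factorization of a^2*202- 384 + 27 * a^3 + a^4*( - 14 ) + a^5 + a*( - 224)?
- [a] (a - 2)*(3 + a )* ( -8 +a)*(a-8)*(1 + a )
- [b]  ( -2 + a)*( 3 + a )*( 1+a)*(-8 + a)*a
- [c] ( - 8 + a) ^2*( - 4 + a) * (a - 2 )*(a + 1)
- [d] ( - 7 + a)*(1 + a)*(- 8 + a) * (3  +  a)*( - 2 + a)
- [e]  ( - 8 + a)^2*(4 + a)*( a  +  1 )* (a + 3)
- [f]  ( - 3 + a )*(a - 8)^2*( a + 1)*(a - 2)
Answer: a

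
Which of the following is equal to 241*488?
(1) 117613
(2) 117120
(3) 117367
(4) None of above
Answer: 4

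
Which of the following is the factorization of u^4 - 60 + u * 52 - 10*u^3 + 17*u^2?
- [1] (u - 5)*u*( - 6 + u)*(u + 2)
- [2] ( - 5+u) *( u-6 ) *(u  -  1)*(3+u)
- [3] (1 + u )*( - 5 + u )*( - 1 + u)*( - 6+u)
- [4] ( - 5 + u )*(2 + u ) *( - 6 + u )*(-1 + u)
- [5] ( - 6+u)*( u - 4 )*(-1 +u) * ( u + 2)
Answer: 4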